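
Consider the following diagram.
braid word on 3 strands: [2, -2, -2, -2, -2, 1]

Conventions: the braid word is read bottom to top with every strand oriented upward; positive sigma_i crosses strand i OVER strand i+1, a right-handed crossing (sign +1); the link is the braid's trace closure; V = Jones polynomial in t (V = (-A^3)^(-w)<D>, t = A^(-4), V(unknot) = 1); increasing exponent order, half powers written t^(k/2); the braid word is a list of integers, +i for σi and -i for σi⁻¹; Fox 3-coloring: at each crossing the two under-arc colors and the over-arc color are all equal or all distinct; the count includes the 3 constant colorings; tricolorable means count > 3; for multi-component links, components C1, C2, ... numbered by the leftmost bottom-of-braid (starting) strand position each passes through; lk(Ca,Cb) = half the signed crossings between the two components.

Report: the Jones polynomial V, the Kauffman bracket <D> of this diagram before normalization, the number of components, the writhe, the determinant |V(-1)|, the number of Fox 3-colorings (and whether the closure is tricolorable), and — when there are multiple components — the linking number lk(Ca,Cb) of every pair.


V(t) = -t^-4 + t^-3 + t^-1
bracket: A^-2 + A^6 - A^10, w = -2
1 component, writhe -2, over 6 crossings
det 3, colorings 9 of 3^6 — tricolorable
observation: inverse pairs cancel, leaving σ2⁻¹ σ2⁻¹ σ2⁻¹ σ1


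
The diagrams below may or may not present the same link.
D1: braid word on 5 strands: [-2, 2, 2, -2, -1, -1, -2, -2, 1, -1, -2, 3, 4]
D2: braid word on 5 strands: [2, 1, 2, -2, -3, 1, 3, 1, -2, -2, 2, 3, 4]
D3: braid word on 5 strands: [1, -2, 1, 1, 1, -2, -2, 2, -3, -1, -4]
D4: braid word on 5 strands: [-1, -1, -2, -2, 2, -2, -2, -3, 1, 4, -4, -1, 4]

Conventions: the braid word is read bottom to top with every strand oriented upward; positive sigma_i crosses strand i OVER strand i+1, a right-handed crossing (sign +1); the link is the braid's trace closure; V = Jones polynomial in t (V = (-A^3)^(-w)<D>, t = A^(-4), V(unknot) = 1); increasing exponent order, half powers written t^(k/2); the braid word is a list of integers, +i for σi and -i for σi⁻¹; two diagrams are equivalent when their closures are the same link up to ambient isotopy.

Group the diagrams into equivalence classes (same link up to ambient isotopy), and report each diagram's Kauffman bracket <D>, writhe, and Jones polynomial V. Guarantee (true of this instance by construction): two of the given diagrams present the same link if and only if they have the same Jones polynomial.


grouping into links: {D1, D4} | {D2} | {D3}
V(D1) = t^(-13/2) - t^(-11/2) + t^(-9/2) - 2t^(-7/2) - t^(-3/2)  (w -3, c 13, <D> = A^-3 + 2A^5 - A^9 + A^13 - A^17)
D2 (bracket -A^-3 + A^5 + A^9 + A^13; 13 crossings at w = +5): V = -t^(1/2) - t^(3/2) - t^(5/2) + t^(9/2)
V(D3) = -t^(-3/2) - 2t^(1/2) + t^(3/2) - t^(5/2) + t^(7/2)  [11 crossings, <D> = -A^-17 + A^-13 - A^-9 + 2A^-5 + A^3, w = -1]
D4 (bracket A^-9 + 2A^-1 - A^3 + A^7 - A^11; 13 crossings at w = -5): V = t^(-13/2) - t^(-11/2) + t^(-9/2) - 2t^(-7/2) - t^(-3/2)
key observation: V(t) takes 3 values over 4 diagrams, fixing the grouping


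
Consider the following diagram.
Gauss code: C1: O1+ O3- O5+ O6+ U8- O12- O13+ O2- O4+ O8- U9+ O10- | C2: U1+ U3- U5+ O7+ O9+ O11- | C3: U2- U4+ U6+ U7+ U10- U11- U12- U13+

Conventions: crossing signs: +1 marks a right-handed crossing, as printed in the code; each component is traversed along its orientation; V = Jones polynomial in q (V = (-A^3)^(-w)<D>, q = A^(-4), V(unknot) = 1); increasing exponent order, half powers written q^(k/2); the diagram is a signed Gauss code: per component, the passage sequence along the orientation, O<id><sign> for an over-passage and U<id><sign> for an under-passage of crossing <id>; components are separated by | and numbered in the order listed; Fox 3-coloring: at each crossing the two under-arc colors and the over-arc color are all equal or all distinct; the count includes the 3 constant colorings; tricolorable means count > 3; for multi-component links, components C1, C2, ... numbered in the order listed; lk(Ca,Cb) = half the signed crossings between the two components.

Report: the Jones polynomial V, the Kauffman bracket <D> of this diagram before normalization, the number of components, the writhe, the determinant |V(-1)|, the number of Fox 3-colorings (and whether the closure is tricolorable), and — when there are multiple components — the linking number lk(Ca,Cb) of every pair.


V = 1 + q + q^2 + q^3
<D> = -A^-9 - A^-5 - A^-1 - A^3 (w = +1)
3 components over 13 crossings, w = +1
lk(C1,C2): +1
lk(C1,C3) = 0
linking number lk(C2,C3) = 0
9 Fox colorings among 3^13, |V(-1)| = 0: tricolorable
why: w = +1 shifts under R1 moves; the (-A^3)^(-1) factor cancels that in V


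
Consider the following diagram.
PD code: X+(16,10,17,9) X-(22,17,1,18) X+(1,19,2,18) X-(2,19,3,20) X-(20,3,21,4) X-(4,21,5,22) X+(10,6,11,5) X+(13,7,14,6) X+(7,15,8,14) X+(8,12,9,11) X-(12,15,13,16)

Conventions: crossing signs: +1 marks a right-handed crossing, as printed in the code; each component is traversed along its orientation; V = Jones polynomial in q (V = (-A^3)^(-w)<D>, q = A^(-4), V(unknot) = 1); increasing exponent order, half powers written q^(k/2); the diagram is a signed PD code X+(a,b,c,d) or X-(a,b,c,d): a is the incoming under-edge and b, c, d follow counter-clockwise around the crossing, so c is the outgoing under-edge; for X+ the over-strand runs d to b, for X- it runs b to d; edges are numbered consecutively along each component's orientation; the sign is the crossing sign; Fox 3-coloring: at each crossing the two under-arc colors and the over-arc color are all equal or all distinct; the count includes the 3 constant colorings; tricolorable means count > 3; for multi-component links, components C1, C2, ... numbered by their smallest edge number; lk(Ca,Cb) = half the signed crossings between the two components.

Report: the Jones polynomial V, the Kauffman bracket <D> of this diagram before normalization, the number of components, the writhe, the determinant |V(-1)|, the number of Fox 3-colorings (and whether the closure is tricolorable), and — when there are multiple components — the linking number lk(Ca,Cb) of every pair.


V(q) = -q^-3 + 2q^-2 - 3q^-1 + 4 - 3q + 4q^2 - 2q^3 + q^4 - q^5
bracket: A^-17 - A^-13 + 2A^-9 - 4A^-5 + 3A^-1 - 4A^3 + 3A^7 - 2A^11 + A^15, w = +1
1 component, writhe +1, over 11 crossings
det 21, colorings 9 of 3^11 — tricolorable
observation: V spans 8 powers of q: at least 8 crossings in any diagram


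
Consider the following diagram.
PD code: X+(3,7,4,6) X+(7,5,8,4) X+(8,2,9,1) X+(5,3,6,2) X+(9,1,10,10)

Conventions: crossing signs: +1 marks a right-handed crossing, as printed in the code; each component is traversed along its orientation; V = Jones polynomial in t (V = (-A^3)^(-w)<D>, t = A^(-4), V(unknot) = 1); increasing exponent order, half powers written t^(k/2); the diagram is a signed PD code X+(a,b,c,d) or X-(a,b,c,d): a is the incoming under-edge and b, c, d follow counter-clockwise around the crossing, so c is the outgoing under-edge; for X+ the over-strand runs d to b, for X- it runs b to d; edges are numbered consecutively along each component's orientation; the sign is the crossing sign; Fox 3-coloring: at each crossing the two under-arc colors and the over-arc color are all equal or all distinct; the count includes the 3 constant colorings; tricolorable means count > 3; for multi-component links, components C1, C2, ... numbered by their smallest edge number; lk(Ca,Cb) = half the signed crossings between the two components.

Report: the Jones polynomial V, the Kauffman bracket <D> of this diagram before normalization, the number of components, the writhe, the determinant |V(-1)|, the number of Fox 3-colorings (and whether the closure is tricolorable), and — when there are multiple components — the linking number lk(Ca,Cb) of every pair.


V(t) = t + t^3 - t^4
bracket: A^-1 - A^3 - A^11, w = +5
1 component, writhe +5, over 5 crossings
det 3, colorings 9 of 3^5 — tricolorable
observation: w = +5 (over 5 crossings) is diagram-only; (-A^3)^(-5) removes it from V


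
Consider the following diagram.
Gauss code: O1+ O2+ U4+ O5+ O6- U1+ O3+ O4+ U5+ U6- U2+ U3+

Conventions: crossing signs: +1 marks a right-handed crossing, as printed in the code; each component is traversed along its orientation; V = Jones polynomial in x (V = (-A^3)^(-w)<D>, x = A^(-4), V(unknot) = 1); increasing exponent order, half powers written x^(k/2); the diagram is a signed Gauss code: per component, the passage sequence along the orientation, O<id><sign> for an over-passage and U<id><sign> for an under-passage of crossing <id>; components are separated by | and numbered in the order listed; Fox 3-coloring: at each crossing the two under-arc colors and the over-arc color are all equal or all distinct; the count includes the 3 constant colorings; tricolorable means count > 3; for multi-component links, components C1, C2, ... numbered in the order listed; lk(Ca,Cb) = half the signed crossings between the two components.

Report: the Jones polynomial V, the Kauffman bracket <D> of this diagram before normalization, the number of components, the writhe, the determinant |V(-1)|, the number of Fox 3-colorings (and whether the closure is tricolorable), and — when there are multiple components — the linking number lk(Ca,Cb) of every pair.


V(x) = x + x^3 - x^4
bracket: -A^-4 + 1 + A^8, w = +4
1 component, writhe +4, over 6 crossings
det 3, colorings 9 of 3^6 — tricolorable
observation: V spans 3 powers of x: at least 3 crossings in any diagram


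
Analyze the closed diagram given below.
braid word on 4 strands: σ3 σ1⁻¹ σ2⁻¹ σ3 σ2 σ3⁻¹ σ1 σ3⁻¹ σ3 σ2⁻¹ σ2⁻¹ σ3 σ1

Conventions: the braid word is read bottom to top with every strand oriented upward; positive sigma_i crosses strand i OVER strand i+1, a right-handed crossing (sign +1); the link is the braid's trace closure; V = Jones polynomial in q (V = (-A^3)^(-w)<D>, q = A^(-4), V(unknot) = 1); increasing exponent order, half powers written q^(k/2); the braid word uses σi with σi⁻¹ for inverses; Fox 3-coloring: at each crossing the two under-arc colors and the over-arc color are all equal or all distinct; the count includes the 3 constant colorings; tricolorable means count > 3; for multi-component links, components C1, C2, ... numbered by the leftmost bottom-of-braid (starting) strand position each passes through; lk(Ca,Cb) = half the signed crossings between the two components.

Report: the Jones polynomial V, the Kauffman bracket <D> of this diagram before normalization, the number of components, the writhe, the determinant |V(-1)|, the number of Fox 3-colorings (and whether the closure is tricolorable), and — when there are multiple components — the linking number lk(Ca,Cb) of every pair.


Jones polynomial: V(q) = -q^-3 + 2q^-2 - 2q^-1 + 3 - 2q + 2q^2 - q^3
<D> = A^-9 - 2A^-5 + 2A^-1 - 3A^3 + 2A^7 - 2A^11 + A^15; writhe +1
components 1, writhe +1 (13 crossings)
3-colorings: 3 of 3^13, det 13 — not tricolorable
note: V is palindromic (span 6, det 13): q -> 1/q fixes it; necessary, not sufficient, for amphichirality


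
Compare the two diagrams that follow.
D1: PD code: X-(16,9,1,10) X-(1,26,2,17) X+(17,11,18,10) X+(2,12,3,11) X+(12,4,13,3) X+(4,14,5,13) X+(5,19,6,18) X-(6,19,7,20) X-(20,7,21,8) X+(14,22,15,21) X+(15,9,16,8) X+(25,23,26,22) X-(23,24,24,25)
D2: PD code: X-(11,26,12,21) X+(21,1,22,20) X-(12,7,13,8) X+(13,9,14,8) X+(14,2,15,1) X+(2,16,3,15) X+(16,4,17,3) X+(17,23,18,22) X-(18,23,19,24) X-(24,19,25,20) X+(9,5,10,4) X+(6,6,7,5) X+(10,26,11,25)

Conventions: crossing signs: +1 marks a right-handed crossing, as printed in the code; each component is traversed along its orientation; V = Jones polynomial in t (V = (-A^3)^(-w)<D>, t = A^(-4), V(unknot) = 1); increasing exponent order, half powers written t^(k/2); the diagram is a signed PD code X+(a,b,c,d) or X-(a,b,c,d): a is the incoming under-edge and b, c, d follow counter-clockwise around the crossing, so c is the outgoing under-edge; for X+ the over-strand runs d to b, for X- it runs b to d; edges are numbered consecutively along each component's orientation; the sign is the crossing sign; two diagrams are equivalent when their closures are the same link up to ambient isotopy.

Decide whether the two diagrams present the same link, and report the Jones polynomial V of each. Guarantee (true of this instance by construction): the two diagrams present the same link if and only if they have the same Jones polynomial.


same link: yes
V(D1) = -t^(1/2) - t^(3/2) - t^(5/2) + t^(9/2)  [13 crossings, <D> = -A^-9 + A^-1 + A^3 + A^7, w = +3]
V(D2) = -t^(1/2) - t^(3/2) - t^(5/2) + t^(9/2)  (w +5, c 13, <D> = -A^-3 + A^5 + A^9 + A^13)
note: from 13 to 13 crossings by R-moves: one link, two diagrams


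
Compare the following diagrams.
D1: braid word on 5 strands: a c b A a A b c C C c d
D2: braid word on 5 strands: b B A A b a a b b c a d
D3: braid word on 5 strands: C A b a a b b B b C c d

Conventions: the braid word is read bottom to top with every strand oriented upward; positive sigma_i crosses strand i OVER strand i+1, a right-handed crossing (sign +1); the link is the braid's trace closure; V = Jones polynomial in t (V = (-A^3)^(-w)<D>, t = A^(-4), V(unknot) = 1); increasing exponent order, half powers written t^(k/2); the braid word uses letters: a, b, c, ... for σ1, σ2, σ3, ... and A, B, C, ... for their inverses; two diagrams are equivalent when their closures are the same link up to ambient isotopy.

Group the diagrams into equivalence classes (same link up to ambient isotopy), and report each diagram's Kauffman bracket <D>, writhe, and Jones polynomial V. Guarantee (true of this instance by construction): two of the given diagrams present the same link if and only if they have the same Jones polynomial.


grouping into links: {D1} | {D2, D3}
V(D1) = 1  (w +4, c 12, <D> = A^12)
V(D2) = t - t^2 + 2t^3 - t^4 + t^5 - t^6  (w +6, c 12, <D> = -A^-6 + A^-2 - A^2 + 2A^6 - A^10 + A^14)
V(D3) = t - t^2 + 2t^3 - t^4 + t^5 - t^6  [12 crossings, <D> = -A^-12 + A^-8 - A^-4 + 2 - A^4 + A^8, w = +4]
why: 2 values of V(t) split the 3 diagrams


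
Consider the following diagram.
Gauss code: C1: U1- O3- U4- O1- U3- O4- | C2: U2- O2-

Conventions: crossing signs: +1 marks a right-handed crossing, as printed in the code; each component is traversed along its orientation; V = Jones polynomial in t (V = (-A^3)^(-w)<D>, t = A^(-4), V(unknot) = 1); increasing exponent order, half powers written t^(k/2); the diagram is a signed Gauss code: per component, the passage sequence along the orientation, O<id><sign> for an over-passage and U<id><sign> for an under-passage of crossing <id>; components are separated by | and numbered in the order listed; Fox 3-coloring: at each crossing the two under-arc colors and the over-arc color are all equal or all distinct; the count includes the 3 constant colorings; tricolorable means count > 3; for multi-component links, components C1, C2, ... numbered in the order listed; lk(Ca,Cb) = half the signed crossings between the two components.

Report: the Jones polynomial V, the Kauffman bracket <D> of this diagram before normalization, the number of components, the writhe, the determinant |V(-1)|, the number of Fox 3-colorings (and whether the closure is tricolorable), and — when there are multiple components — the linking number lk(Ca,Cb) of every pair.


V = t^(-9/2) - t^(-5/2) - t^(-3/2) - t^(-1/2)
<D> = -A^-10 - A^-6 - A^-2 + A^6 (w = -4)
2 components over 4 crossings, w = -4
lk(C1,C2): 0
27 Fox colorings among 3^4, |V(-1)| = 0: tricolorable
why: summing lk over 1 pair gives 0


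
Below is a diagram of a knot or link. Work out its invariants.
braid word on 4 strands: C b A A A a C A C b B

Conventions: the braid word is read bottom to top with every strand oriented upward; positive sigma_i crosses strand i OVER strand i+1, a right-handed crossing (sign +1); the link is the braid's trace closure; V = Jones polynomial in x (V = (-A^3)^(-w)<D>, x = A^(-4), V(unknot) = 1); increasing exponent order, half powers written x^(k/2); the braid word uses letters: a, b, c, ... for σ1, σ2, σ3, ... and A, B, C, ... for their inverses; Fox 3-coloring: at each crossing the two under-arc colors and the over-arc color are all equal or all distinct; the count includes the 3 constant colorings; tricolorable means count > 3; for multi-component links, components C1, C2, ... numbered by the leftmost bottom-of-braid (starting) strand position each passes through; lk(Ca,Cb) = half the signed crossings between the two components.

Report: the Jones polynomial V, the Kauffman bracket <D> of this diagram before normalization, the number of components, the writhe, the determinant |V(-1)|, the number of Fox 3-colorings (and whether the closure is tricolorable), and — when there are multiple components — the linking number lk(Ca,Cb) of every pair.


V = x^-8 - 2x^-7 + x^-6 - 2x^-5 + 2x^-4 + x^-2
<D> = -A^-7 - 2A + 2A^5 - A^9 + 2A^13 - A^17 (w = -5)
1 component over 11 crossings, w = -5
27 Fox colorings among 3^11, |V(-1)| = 9: tricolorable
why: w = -5 (over 11 crossings) is diagram-only; (-A^3)^(5) removes it from V


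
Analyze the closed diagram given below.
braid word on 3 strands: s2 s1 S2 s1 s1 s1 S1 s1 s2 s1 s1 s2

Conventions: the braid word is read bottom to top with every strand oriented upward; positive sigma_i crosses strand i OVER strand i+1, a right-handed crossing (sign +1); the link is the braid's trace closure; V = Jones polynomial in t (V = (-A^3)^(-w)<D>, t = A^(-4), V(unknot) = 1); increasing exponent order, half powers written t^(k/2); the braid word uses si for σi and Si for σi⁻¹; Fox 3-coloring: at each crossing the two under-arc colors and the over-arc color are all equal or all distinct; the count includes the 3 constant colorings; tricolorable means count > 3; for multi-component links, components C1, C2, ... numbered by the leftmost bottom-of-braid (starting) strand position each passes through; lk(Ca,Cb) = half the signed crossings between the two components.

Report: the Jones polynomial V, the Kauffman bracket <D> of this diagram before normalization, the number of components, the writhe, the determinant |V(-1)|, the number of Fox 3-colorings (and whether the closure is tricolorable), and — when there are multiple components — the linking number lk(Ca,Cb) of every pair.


V(t) = t^3 + t^5 - t^8
bracket: -A^-8 + A^4 + A^12, w = +8
1 component, writhe +8, over 12 crossings
det 3, colorings 9 of 3^12 — tricolorable
observation: free reduction leaves σ2 σ1 σ2⁻¹ σ1 σ1 σ1 σ2 σ1 σ1 σ2 of the original 12 letters


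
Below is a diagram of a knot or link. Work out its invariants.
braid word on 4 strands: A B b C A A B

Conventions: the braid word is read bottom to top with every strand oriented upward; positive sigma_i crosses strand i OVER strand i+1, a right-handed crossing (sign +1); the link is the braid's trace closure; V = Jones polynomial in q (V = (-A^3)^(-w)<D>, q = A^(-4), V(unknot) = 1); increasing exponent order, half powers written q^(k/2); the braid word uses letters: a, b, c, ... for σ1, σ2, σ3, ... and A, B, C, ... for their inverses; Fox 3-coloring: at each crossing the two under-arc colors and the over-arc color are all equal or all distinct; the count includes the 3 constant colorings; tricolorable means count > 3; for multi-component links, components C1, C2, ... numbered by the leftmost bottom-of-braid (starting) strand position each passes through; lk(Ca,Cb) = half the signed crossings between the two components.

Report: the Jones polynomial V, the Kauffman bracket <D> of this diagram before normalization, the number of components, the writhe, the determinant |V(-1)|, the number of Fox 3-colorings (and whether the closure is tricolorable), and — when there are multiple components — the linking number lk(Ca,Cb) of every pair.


V(q) = -q^-4 + q^-3 + q^-1
bracket: -A^-11 - A^-3 + A, w = -5
1 component, writhe -5, over 7 crossings
det 3, colorings 9 of 3^7 — tricolorable
observation: V spans 3 powers of q: at least 3 crossings in any diagram


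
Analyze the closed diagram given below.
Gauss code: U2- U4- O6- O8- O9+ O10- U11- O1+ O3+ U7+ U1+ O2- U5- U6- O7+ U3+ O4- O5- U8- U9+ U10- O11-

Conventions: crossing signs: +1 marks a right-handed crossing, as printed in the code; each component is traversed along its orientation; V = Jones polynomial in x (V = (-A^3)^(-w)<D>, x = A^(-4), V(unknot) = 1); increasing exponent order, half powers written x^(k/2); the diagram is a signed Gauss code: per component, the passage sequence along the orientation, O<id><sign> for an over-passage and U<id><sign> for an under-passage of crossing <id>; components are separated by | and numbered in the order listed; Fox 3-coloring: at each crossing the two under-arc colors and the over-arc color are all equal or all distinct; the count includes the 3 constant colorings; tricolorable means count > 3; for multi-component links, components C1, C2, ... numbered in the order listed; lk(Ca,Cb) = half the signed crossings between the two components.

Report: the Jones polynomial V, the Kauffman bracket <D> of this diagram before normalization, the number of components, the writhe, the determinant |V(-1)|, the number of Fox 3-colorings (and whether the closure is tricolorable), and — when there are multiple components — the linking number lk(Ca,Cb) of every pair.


V = -x^-6 + x^-5 - x^-4 + 2x^-3 - x^-2 + x^-1
<D> = -A^-5 + A^-1 - 2A^3 + A^7 - A^11 + A^15 (w = -3)
1 component over 11 crossings, w = -3
3 Fox colorings among 3^11, |V(-1)| = 7: not tricolorable
why: the span of V is 5, forcing >= 5 crossings in any diagram


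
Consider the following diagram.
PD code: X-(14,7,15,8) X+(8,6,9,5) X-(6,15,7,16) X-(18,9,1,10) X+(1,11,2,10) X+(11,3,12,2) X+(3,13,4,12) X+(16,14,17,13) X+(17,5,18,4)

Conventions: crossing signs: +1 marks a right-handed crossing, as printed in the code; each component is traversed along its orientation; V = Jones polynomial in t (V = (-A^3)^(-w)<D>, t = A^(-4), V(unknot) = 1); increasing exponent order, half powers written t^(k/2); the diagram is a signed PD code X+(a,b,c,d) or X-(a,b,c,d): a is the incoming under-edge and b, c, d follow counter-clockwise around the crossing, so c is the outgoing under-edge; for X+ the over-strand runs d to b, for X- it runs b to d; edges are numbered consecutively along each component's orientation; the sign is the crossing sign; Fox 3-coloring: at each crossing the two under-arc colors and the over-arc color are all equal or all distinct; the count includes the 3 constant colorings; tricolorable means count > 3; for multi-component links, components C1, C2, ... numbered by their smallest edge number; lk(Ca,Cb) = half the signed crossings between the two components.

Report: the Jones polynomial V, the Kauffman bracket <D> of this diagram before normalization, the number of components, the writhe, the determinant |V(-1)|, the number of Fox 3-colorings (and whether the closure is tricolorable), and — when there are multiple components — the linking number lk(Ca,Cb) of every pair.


Jones polynomial: V(t) = t^-1 - 1 + 2t - 2t^2 + 2t^3 - 2t^4 + t^5
<D> = -A^-11 + 2A^-7 - 2A^-3 + 2A - 2A^5 + A^9 - A^13; writhe +3
components 1, writhe +3 (9 crossings)
3-colorings: 3 of 3^9, det 11 — not tricolorable
note: w = +3 (over 9 crossings) is diagram-only; (-A^3)^(-3) removes it from V


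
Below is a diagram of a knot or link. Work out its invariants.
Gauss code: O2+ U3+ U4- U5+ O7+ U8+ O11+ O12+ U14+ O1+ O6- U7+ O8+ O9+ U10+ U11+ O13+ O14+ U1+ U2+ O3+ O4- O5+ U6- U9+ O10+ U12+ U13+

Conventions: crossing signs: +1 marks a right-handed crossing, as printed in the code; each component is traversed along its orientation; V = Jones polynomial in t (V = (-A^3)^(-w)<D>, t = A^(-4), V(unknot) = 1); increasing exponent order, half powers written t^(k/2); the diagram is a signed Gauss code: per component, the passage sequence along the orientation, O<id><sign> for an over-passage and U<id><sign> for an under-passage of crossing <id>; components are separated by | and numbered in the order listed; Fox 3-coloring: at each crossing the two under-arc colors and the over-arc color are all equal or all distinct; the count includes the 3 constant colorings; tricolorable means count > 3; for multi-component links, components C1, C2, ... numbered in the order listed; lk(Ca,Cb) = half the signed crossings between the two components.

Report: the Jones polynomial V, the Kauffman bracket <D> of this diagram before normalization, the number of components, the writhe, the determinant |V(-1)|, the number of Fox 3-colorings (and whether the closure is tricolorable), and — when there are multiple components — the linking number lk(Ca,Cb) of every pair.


V(t) = t^4 + t^6 + t^7 - 2t^8 + 2t^9 - 3t^10 + 2t^11 - 2t^12 + t^13
bracket: A^-22 - 2A^-18 + 2A^-14 - 3A^-10 + 2A^-6 - 2A^-2 + A^2 + A^6 + A^14, w = +10
1 component, writhe +10, over 14 crossings
det 11, colorings 3 of 3^14 — not tricolorable
observation: w = +10 (over 14 crossings) is diagram-only; (-A^3)^(-10) removes it from V


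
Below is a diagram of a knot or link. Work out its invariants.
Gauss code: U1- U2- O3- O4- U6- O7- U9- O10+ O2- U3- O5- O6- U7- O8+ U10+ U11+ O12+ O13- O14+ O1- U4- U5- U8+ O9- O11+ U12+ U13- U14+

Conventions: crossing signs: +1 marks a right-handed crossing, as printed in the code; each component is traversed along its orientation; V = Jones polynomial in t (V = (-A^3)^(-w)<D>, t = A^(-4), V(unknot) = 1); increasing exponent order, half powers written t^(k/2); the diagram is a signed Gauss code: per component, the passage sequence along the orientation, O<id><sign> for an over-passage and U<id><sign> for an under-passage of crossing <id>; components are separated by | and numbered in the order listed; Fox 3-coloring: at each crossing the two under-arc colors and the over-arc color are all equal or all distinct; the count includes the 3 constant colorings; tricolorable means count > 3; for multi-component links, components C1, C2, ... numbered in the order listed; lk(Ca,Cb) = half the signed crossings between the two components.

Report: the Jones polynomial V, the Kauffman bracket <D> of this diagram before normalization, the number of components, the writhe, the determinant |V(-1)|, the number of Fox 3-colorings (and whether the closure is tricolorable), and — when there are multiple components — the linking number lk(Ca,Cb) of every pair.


Jones polynomial: V(t) = -t^-7 + t^-6 - t^-5 + t^-4 + t^-2
<D> = A^-4 + A^4 - A^8 + A^12 - A^16; writhe -4
components 1, writhe -4 (14 crossings)
3-colorings: 3 of 3^14, det 5 — not tricolorable
note: w = -4 shifts under R1 moves; the (-A^3)^(4) factor cancels that in V


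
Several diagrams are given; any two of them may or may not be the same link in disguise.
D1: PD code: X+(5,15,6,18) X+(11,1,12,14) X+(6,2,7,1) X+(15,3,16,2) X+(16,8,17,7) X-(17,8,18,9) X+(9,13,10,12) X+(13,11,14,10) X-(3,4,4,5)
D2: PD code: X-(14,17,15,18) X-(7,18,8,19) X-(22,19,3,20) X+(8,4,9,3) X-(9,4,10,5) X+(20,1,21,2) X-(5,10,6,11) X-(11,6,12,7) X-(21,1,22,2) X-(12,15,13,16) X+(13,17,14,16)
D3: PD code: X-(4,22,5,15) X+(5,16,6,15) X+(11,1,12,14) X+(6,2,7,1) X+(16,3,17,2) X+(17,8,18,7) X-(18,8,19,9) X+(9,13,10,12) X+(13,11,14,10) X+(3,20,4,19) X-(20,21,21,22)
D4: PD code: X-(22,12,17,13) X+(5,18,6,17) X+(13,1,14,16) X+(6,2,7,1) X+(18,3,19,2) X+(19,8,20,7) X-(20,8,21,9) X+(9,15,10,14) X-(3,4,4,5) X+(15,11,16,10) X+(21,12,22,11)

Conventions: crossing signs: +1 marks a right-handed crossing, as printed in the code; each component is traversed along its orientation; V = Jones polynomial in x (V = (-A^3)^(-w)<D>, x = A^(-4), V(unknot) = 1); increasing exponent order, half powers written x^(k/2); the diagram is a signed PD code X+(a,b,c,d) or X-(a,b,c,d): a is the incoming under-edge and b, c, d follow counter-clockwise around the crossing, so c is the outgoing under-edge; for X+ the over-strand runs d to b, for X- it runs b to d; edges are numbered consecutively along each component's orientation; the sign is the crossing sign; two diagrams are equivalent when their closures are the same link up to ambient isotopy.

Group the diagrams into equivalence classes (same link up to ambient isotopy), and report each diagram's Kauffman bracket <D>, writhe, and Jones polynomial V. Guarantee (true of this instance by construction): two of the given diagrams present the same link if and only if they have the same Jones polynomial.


grouping into links: {D1, D3, D4} | {D2}
V(D1) = -x^(3/2) - 2x^(7/2) + x^(9/2) - x^(11/2) + x^(13/2)  (w +5, c 9, <D> = -A^-11 + A^-7 - A^-3 + 2A + A^9)
D2 (bracket A^-13 + A^-9 + A^-5 - A^3; 11 crossings at w = -5): V = x^(-9/2) - x^(-5/2) - x^(-3/2) - x^(-1/2)
D3 (bracket -A^-11 + A^-7 - A^-3 + 2A + A^9; 11 crossings at w = +5): V = -x^(3/2) - 2x^(7/2) + x^(9/2) - x^(11/2) + x^(13/2)
D4 (bracket -A^-11 + A^-7 - A^-3 + 2A + A^9; 11 crossings at w = +5): V = -x^(3/2) - 2x^(7/2) + x^(9/2) - x^(11/2) + x^(13/2)
key observation: 2 classes among 4 diagrams; unequal V(x) rules out equality


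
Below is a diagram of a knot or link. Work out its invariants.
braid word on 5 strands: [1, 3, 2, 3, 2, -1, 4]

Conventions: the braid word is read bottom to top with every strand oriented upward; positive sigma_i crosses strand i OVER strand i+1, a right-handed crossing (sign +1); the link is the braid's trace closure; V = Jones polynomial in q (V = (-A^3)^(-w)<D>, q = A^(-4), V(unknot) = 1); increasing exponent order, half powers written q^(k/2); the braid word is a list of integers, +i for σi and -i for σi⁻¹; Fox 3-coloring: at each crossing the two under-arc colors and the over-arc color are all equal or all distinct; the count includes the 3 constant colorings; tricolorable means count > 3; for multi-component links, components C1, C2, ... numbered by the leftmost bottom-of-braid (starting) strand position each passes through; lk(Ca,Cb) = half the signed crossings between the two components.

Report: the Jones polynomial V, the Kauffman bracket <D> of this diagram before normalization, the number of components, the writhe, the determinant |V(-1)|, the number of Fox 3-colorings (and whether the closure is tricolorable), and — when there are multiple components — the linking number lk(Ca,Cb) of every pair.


V(q) = -q^(1/2) - q^(3/2) - q^(5/2) + q^(9/2)
bracket: -A^-3 + A^5 + A^9 + A^13, w = +5
2 components, writhe +5, over 7 crossings
lk(C1,C2) = 0
det 0, colorings 27 of 3^7 — tricolorable
observation: span 4 respects span(V) <= c + mu - 1 = 8 for this 2-component diagram


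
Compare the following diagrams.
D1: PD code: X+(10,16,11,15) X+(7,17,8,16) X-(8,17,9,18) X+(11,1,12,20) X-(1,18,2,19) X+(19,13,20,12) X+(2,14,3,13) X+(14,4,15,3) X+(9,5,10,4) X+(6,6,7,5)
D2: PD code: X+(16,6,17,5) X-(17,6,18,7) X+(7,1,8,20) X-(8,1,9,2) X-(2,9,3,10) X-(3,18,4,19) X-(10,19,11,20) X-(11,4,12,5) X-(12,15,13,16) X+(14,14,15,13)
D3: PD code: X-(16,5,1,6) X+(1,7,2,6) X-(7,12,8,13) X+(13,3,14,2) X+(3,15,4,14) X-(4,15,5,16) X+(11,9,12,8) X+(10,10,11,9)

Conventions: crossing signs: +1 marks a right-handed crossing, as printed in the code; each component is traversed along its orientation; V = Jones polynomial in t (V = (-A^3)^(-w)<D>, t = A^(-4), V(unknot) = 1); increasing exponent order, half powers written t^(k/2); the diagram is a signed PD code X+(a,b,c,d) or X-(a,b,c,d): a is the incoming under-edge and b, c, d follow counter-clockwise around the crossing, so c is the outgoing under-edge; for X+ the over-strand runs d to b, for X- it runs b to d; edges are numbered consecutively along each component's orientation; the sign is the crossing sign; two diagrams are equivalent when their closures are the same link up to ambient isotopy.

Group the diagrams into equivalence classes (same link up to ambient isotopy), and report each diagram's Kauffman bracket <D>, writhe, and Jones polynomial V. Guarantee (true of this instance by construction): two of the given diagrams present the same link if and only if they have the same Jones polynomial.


classes: {D1} | {D2} | {D3}
V(D1) = t - t^2 + 2t^3 - t^4 + t^5 - t^6  [10 crossings, <D> = -A^-6 + A^-2 - A^2 + 2A^6 - A^10 + A^14, w = +6]
D2 (bracket A^-8 + 1 - A^4; 10 crossings at w = -4): V = -t^-4 + t^-3 + t^-1
D3 (bracket A^6; 8 crossings at w = +2): V = 1
note: 3 classes among 3 diagrams; unequal V(t) rules out equality


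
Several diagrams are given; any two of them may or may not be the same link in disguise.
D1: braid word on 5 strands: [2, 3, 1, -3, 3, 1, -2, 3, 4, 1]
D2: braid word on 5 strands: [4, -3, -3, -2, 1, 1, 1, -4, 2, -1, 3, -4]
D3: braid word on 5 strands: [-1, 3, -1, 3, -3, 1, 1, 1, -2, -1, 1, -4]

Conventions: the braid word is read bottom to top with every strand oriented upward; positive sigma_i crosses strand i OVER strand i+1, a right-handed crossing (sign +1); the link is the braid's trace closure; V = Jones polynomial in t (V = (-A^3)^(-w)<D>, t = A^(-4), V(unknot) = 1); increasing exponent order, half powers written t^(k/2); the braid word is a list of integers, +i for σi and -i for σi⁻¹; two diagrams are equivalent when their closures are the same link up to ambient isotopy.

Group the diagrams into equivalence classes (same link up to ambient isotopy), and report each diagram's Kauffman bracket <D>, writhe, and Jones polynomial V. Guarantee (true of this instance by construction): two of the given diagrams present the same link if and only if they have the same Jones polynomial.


equivalence classes: {D1} | {D2} | {D3}
D1 (bracket -A^-6 + A^-2 - A^2 + 2A^6 - A^10 + A^14; 10 crossings at w = +6): V = t - t^2 + 2t^3 - t^4 + t^5 - t^6
V(D2) = t + t^3 - t^4  (w 0, c 12, <D> = -A^-16 + A^-12 + A^-4)
V(D3) = 1  (w 0, c 12, <D> = 1)
observation: comparing 3 Jones polynomials yields 3 groups


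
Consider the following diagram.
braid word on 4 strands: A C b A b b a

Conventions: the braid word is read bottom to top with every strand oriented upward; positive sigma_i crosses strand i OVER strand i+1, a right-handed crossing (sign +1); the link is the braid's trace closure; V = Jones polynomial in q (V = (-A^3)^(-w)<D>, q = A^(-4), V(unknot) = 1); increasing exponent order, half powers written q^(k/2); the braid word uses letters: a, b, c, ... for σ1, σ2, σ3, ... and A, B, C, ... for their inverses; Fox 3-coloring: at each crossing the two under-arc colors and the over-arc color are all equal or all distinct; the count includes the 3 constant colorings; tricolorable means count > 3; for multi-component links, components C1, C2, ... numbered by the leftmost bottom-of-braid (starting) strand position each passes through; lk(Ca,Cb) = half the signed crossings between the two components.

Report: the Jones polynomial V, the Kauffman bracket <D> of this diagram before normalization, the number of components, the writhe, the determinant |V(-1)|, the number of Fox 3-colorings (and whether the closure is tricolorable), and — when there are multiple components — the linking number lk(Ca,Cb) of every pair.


Jones polynomial: V(q) = q + q^3 - q^4
<D> = A^-13 - A^-9 - A^-1; writhe +1
components 1, writhe +1 (7 crossings)
3-colorings: 9 of 3^7, det 3 — tricolorable
note: the span of V is 3, forcing >= 3 crossings in any diagram


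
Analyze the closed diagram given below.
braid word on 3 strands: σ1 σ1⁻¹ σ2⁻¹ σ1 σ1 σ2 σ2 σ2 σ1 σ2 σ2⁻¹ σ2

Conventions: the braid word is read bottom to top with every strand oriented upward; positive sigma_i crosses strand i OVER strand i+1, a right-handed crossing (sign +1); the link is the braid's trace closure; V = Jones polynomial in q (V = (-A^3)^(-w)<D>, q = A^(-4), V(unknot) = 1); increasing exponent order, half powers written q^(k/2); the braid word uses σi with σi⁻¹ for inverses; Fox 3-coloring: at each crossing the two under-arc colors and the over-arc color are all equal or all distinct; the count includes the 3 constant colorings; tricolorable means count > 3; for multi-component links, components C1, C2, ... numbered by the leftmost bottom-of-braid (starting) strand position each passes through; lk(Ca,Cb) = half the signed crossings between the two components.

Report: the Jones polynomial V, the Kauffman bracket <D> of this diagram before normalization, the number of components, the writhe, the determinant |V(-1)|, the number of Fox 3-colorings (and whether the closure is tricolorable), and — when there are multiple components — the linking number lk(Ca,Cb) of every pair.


V = q^2 + 2q^4 - 2q^5 + q^6 - 2q^7 + q^8
<D> = A^-14 - 2A^-10 + A^-6 - 2A^-2 + 2A^2 + A^10 (w = +6)
1 component over 12 crossings, w = +6
27 Fox colorings among 3^12, |V(-1)| = 9: tricolorable
why: inverse pairs cancel, leaving σ2⁻¹ σ1 σ1 σ2 σ2 σ2 σ1 σ2


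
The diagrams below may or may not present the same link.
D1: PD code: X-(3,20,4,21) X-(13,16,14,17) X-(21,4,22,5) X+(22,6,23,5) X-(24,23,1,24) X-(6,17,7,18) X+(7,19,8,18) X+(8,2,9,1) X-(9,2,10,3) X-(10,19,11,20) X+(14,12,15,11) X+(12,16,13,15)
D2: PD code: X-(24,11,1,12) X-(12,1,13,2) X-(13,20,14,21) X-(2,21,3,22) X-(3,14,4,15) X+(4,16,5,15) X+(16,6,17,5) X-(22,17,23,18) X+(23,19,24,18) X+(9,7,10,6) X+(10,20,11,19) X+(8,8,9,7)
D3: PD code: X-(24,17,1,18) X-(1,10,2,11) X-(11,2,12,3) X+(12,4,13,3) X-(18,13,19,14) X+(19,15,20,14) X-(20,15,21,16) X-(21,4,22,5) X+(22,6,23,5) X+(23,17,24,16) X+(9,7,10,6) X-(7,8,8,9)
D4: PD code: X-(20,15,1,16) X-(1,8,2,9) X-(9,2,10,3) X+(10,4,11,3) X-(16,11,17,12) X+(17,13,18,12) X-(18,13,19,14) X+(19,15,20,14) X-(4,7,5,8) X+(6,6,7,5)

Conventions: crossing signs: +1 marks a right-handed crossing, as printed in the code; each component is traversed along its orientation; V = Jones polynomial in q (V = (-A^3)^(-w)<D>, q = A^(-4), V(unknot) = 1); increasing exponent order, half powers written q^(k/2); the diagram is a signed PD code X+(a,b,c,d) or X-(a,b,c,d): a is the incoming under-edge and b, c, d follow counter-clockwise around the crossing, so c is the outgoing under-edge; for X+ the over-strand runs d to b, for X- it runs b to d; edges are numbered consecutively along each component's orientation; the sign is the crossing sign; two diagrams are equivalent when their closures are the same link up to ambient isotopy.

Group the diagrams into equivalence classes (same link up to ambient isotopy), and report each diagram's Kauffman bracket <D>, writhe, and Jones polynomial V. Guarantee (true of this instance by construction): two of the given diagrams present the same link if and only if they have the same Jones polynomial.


grouping into links: {D1, D2, D3, D4}
V(D1) = 1  (w -2, c 12, <D> = A^-6)
V(D2) = 1  (w 0, c 12, <D> = 1)
D3 (bracket A^-6; 12 crossings at w = -2): V = 1
V(D4) = 1  (w -2, c 10, <D> = A^-6)
why: one V(q) for all 4 diagrams — one class (guaranteed)


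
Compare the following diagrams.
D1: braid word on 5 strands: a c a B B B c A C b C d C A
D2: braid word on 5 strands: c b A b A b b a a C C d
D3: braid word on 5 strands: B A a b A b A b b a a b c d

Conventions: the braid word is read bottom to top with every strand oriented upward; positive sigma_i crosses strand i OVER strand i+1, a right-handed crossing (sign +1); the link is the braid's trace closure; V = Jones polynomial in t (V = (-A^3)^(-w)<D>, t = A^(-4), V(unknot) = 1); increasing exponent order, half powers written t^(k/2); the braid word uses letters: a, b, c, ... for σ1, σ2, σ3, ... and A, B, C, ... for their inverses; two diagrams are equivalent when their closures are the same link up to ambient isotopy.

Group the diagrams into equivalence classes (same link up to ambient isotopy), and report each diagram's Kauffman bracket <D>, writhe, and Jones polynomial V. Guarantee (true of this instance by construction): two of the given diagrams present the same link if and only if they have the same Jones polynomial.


equivalence classes: {D1} | {D2, D3}
D1 (bracket A^-2 + A^6 - A^10; 14 crossings at w = -2): V = -t^-4 + t^-3 + t^-1
V(D2) = 2t - 2t^2 + 3t^3 - 3t^4 + 2t^5 - 2t^6 + t^7  [12 crossings, <D> = A^-16 - 2A^-12 + 2A^-8 - 3A^-4 + 3 - 2A^4 + 2A^8, w = +4]
V(D3) = 2t - 2t^2 + 3t^3 - 3t^4 + 2t^5 - 2t^6 + t^7  [14 crossings, <D> = A^-10 - 2A^-6 + 2A^-2 - 3A^2 + 3A^6 - 2A^10 + 2A^14, w = +6]
key observation: V(t) takes 2 values over 3 diagrams, fixing the grouping
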